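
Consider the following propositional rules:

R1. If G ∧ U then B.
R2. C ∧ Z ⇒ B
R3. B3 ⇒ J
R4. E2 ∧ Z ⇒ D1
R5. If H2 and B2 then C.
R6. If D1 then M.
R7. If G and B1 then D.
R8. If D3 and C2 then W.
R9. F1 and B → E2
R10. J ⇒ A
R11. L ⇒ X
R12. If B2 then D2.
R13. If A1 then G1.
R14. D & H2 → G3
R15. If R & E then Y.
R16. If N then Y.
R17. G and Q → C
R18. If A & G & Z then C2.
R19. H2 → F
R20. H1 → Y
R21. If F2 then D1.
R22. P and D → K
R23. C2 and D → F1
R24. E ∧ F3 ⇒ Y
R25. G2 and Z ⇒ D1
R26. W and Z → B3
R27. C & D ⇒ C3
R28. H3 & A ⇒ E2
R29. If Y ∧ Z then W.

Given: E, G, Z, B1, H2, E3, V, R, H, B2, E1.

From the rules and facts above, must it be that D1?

Yes

C  (by R5: H2, B2)
D  (by R7: G, B1)
Y  (by R15: R, E)
W  (by R29: Y, Z)
B  (by R2: C, Z)
B3  (by R26: W, Z)
J  (by R3: B3)
A  (by R10: J)
C2  (by R18: A, G, Z)
F1  (by R23: C2, D)
E2  (by R9: F1, B)
D1  (by R4: E2, Z)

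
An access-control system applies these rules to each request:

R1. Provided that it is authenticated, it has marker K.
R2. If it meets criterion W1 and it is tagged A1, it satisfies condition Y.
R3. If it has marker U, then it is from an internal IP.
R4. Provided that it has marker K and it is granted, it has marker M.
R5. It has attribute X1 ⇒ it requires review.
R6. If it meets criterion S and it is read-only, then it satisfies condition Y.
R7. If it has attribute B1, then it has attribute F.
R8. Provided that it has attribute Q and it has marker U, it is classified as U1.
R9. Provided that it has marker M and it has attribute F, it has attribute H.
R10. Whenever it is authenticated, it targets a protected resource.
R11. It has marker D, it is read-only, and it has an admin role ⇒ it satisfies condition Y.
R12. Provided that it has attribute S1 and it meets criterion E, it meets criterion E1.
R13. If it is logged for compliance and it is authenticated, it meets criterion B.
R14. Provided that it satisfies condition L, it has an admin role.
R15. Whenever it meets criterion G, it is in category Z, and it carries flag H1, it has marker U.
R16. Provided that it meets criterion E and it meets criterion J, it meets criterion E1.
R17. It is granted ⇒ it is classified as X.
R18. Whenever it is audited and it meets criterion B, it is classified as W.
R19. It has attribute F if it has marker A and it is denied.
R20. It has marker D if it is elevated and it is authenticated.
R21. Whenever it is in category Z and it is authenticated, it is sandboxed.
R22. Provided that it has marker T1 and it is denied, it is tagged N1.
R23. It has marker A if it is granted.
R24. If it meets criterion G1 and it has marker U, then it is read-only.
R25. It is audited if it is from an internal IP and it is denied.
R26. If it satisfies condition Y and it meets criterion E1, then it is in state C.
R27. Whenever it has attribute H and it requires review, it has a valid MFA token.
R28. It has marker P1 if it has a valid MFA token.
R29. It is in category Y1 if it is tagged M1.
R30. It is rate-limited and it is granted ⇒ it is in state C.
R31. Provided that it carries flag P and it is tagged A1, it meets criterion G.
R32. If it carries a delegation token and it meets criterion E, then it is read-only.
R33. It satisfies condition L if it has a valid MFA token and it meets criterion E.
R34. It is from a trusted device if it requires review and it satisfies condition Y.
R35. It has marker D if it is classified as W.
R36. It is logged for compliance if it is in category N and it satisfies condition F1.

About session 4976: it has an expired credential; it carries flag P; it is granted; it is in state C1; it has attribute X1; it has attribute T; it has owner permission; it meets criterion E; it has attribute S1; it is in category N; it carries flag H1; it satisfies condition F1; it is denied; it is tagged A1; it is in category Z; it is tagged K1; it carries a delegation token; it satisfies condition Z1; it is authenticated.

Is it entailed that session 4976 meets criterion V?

Forward chaining from the given facts derives: has marker K, has marker M, requires review, targets a protected resource, meets criterion E1, is classified as X, is sandboxed, has marker A, meets criterion G, is read-only, is logged for compliance, meets criterion B, has marker U, has attribute F, is from an internal IP, has attribute H, is audited, has a valid MFA token, has marker P1, satisfies condition L, has an admin role, is classified as W, has marker D, satisfies condition Y, is in state C, is from a trusted device.
No rule has "it meets criterion V" as its conclusion, and it is not among the given facts.

No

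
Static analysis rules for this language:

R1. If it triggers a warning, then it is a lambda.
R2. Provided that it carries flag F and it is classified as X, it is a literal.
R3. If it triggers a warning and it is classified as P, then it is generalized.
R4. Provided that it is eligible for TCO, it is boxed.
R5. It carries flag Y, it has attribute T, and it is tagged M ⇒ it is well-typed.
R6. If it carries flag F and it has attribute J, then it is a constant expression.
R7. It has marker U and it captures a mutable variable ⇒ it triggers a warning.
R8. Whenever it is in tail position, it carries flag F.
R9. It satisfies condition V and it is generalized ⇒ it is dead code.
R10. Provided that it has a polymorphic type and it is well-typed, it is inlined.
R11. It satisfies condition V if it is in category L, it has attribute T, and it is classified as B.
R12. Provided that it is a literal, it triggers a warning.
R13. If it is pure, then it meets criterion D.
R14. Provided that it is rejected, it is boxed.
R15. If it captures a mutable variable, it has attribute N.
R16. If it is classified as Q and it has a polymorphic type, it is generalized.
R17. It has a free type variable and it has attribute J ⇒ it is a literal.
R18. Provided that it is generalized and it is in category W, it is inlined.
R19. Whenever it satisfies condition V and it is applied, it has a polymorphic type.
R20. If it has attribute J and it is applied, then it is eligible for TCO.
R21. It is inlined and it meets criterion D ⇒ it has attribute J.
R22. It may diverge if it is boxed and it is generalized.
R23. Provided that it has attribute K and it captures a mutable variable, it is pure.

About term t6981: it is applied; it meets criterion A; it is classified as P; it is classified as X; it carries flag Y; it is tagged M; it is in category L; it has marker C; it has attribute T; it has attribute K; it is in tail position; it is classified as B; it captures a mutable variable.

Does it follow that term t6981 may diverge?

Yes

By R5 (it carries flag Y, it has attribute T, it is tagged M): it is well-typed.
By R8 (it is in tail position): it carries flag F.
By R11 (it is in category L, it has attribute T, it is classified as B): it satisfies condition V.
By R19 (it satisfies condition V, it is applied): it has a polymorphic type.
By R23 (it has attribute K, it captures a mutable variable): it is pure.
By R2 (it carries flag F, it is classified as X): it is a literal.
By R10 (it has a polymorphic type, it is well-typed): it is inlined.
By R12 (it is a literal): it triggers a warning.
By R13 (it is pure): it meets criterion D.
By R21 (it is inlined, it meets criterion D): it has attribute J.
By R3 (it triggers a warning, it is classified as P): it is generalized.
By R20 (it has attribute J, it is applied): it is eligible for TCO.
By R4 (it is eligible for TCO): it is boxed.
By R22 (it is boxed, it is generalized): it may diverge.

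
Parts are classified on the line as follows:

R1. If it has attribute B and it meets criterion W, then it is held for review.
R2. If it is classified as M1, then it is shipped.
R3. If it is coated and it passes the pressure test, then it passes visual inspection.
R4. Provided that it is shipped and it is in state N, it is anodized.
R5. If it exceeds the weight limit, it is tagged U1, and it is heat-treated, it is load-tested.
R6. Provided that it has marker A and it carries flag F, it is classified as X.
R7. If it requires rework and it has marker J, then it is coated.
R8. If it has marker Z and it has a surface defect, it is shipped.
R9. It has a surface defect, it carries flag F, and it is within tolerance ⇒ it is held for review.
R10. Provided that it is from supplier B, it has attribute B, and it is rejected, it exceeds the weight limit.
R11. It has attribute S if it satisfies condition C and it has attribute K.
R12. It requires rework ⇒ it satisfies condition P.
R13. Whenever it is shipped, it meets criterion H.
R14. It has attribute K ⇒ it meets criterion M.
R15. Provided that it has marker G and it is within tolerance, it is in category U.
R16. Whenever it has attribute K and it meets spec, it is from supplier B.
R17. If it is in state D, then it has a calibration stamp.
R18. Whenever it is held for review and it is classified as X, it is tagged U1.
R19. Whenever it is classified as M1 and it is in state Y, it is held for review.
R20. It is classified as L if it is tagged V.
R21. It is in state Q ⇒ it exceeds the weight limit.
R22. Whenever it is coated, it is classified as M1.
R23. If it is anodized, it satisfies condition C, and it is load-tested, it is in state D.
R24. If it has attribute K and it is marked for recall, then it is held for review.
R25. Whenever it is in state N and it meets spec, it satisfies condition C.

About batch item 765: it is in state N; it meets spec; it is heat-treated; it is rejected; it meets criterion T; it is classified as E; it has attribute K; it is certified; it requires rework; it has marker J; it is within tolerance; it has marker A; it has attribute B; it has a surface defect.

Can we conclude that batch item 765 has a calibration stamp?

Forward chaining from the given facts derives: is coated, satisfies condition P, meets criterion M, is from supplier B, is classified as M1, satisfies condition C, is shipped, is anodized, exceeds the weight limit, has attribute S, meets criterion H.
The only rule concluding "it has a calibration stamp" is R17, which needs "it is in state D"; that is never established.

No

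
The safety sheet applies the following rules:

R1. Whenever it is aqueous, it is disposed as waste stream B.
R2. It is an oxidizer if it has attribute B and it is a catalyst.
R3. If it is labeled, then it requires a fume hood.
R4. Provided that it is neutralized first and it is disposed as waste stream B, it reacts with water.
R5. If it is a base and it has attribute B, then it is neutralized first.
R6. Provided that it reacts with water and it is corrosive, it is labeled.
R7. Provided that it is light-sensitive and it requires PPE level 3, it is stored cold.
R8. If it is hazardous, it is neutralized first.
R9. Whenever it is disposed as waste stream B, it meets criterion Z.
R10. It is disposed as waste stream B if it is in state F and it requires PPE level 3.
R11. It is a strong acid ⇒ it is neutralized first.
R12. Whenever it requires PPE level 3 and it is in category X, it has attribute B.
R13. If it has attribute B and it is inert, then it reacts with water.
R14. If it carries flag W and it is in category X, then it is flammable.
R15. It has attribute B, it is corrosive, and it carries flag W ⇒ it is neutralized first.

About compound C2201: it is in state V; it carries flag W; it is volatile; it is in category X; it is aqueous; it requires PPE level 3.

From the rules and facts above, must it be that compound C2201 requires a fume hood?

No

Forward chaining from the given facts derives: is disposed as waste stream B, meets criterion Z, has attribute B, is flammable.
The only rule concluding "it requires a fume hood" is R3, which needs "it is labeled"; that is never established.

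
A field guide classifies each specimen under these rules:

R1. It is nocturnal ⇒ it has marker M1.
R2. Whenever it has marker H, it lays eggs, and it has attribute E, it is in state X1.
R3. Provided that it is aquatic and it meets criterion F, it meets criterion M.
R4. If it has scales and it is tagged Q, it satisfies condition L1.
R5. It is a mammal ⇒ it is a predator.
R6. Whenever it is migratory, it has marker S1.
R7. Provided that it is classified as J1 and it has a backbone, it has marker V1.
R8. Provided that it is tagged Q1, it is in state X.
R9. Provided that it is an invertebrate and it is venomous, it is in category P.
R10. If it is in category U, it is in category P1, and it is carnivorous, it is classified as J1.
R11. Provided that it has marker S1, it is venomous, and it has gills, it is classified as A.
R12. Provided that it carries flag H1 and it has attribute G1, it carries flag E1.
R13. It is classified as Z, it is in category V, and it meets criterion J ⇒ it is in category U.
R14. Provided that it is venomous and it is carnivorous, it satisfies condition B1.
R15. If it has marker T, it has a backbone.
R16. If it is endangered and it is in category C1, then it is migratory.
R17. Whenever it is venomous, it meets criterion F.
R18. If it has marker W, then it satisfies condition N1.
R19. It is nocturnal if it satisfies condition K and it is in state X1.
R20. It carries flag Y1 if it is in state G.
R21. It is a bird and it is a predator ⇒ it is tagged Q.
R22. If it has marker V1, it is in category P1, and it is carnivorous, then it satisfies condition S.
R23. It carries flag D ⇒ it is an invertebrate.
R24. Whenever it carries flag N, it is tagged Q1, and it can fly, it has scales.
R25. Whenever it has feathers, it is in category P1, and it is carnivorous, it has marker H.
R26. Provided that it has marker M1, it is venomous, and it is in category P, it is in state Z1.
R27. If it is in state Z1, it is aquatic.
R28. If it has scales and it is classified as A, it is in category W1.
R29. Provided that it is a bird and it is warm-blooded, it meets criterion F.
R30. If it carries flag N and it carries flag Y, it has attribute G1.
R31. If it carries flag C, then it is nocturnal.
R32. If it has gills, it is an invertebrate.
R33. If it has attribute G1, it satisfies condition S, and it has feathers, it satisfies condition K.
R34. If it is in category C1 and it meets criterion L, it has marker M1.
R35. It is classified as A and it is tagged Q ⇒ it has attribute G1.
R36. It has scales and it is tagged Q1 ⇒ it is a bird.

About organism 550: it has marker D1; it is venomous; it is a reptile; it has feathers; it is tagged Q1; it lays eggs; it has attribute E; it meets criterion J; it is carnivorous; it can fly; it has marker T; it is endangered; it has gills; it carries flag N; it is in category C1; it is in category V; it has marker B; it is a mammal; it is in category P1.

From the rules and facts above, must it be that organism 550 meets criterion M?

Forward chaining from the given facts derives: is a predator, is in state X, satisfies condition B1, has a backbone, is migratory, meets criterion F, has scales, has marker H, is an invertebrate, is a bird, is in state X1, has marker S1, is in category P, is classified as A, is tagged Q, is in category W1, has attribute G1, satisfies condition L1.
The only rule concluding "it meets criterion M" is R3, which needs "it is aquatic"; that is never established.

No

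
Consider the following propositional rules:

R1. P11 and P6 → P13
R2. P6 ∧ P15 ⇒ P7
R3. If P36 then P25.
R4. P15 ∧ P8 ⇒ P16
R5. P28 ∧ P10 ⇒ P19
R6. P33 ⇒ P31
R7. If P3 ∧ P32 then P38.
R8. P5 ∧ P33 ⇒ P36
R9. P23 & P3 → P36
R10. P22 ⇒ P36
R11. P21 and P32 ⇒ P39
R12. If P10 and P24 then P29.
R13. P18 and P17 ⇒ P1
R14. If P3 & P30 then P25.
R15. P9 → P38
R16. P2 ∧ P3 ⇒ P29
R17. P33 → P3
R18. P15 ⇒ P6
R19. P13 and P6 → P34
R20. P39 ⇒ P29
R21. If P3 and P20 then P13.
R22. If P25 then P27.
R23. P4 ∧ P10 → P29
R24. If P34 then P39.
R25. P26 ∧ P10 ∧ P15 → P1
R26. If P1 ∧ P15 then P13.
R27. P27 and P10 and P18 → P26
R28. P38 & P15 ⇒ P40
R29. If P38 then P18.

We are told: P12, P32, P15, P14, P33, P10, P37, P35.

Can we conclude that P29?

Forward chaining from the given facts derives: P31, P3, P6, P7, P38, P40, P18.
Rules concluding P29: R12 needs P24; R16 needs P2; R20 needs P39; R23 needs P4 — none of these are established.

No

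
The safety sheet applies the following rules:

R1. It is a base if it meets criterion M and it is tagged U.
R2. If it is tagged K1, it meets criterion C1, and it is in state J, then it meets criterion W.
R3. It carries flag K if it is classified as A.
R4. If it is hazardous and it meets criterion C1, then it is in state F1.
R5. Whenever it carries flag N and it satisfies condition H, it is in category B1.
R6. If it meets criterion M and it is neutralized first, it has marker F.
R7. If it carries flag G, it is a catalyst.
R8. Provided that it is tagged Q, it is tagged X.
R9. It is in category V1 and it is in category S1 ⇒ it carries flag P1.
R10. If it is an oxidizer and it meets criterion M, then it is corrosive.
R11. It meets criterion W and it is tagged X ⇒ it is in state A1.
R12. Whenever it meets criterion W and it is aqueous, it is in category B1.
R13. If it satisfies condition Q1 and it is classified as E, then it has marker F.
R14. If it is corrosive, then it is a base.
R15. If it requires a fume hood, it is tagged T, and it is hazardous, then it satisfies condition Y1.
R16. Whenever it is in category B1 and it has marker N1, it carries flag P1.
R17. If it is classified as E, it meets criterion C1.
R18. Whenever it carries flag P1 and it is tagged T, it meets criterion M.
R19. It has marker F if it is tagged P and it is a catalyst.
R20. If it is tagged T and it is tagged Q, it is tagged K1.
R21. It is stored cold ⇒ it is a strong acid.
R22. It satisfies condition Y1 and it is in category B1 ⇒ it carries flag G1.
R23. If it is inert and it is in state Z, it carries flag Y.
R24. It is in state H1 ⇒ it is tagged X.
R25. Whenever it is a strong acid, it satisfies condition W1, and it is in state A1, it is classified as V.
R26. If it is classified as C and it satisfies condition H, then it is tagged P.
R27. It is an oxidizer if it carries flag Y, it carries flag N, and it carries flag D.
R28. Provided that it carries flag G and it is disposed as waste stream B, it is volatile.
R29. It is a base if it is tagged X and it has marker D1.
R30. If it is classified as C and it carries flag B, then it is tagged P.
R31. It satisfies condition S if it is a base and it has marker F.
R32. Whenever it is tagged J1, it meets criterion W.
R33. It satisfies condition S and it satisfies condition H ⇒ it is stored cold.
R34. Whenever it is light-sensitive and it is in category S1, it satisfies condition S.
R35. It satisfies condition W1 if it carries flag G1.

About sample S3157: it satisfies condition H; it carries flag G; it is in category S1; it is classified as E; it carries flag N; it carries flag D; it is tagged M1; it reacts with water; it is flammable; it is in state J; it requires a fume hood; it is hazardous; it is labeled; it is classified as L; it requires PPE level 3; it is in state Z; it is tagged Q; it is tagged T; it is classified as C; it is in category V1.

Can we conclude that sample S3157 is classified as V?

Forward chaining from the given facts derives: is in category B1, is a catalyst, is tagged X, carries flag P1, satisfies condition Y1, meets criterion C1, meets criterion M, is tagged K1, carries flag G1, is tagged P, satisfies condition W1, meets criterion W, is in state F1, is in state A1, has marker F.
The only rule concluding "it is classified as V" is R25, which needs "it is a strong acid"; that is never established.

No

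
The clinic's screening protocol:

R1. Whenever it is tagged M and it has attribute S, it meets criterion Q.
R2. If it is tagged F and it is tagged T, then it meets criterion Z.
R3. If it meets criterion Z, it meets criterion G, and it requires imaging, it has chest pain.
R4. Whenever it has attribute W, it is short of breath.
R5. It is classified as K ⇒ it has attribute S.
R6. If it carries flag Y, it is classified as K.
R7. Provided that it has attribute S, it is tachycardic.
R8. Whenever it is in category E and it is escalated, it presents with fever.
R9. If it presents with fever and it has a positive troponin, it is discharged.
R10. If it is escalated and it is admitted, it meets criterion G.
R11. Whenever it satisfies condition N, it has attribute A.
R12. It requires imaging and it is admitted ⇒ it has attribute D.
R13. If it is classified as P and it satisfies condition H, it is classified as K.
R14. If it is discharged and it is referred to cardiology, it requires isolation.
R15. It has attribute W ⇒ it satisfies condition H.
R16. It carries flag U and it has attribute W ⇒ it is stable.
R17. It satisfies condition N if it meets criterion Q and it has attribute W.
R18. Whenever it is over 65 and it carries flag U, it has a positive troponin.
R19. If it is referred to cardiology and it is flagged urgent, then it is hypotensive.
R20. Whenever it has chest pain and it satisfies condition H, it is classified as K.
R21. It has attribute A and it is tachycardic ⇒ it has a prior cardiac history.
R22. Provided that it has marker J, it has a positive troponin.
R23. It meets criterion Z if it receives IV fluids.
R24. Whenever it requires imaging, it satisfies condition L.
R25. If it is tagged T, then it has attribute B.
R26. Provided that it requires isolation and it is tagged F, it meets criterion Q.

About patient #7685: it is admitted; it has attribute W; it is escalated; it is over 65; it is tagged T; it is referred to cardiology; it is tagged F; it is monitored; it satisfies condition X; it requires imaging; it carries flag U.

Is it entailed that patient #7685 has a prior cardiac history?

No

Forward chaining from the given facts derives: meets criterion Z, is short of breath, meets criterion G, has attribute D, satisfies condition H, is stable, has a positive troponin, satisfies condition L, has attribute B, has chest pain, is classified as K, has attribute S, is tachycardic.
The only rule concluding "it has a prior cardiac history" is R21, which needs "it has attribute A"; that is never established.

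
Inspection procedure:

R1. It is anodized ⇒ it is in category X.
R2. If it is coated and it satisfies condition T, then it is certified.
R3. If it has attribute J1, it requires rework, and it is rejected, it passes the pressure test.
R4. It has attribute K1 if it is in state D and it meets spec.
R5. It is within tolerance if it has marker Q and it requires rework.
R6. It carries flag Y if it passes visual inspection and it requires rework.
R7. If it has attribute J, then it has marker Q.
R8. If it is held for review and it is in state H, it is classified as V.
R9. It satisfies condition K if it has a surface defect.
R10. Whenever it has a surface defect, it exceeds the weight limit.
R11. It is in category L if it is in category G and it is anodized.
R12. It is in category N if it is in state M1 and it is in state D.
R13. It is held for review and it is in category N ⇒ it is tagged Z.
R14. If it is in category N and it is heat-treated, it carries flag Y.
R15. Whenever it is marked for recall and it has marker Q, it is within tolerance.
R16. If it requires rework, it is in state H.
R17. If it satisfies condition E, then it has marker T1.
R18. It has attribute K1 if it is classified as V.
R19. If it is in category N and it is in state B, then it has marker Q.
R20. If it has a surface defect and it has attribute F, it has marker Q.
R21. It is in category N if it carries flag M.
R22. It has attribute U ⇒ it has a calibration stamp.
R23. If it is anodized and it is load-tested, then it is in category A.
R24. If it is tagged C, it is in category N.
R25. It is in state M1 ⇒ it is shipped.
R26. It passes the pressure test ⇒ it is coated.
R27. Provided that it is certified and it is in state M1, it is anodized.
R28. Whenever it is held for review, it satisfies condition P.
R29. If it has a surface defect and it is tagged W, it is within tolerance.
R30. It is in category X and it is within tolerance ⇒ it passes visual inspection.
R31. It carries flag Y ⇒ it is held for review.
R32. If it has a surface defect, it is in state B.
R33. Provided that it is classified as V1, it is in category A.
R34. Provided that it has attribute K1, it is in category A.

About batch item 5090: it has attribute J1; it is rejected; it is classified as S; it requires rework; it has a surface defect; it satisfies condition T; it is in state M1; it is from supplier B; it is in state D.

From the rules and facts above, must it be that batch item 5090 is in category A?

Yes

By R3 (it has attribute J1, it requires rework, it is rejected): it passes the pressure test.
By R12 (it is in state M1, it is in state D): it is in category N.
By R16 (it requires rework): it is in state H.
By R26 (it passes the pressure test): it is coated.
By R32 (it has a surface defect): it is in state B.
By R2 (it is coated, it satisfies condition T): it is certified.
By R19 (it is in category N, it is in state B): it has marker Q.
By R27 (it is certified, it is in state M1): it is anodized.
By R1 (it is anodized): it is in category X.
By R5 (it has marker Q, it requires rework): it is within tolerance.
By R30 (it is in category X, it is within tolerance): it passes visual inspection.
By R6 (it passes visual inspection, it requires rework): it carries flag Y.
By R31 (it carries flag Y): it is held for review.
By R8 (it is held for review, it is in state H): it is classified as V.
By R18 (it is classified as V): it has attribute K1.
By R34 (it has attribute K1): it is in category A.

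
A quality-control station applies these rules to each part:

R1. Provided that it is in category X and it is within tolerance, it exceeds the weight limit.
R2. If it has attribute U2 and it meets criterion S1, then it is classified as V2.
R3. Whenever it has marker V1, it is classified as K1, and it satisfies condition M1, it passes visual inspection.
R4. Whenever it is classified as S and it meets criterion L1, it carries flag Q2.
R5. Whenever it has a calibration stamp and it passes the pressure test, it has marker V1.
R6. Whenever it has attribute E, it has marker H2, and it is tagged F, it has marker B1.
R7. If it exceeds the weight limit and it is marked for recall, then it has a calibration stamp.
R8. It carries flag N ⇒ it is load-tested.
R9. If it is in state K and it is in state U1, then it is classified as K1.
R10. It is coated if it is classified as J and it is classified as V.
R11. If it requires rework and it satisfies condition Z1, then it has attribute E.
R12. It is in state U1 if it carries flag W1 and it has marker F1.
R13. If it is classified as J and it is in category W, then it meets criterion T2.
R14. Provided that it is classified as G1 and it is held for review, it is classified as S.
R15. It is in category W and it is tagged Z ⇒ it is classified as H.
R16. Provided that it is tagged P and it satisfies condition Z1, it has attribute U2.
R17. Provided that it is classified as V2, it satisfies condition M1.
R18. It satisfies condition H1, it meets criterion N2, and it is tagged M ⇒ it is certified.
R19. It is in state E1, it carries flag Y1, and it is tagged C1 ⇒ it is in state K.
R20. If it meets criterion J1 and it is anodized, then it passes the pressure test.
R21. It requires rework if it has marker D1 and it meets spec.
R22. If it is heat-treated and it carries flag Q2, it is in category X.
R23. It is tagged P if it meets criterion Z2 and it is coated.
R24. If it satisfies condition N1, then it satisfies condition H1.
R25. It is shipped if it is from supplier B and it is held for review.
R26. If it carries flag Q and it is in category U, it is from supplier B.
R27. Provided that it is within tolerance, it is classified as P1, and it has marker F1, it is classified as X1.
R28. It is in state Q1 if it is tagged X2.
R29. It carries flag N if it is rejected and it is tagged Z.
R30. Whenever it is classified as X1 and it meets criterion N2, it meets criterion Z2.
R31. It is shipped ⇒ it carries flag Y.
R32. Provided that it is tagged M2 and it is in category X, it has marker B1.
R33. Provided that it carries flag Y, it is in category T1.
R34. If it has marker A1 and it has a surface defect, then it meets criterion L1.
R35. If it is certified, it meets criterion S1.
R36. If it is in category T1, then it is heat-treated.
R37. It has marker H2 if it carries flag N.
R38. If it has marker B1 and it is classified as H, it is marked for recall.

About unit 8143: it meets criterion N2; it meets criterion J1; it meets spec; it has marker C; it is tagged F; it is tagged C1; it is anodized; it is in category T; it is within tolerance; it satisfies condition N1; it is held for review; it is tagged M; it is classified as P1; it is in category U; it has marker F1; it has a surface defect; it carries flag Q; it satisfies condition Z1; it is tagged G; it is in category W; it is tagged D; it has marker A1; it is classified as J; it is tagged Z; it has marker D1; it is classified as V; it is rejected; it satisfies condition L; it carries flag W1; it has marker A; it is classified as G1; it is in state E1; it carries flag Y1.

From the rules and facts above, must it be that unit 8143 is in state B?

No

Forward chaining from the given facts derives: is coated, is in state U1, meets criterion T2, is classified as S, is classified as H, is in state K, passes the pressure test, requires rework, satisfies condition H1, is from supplier B, is classified as X1, carries flag N, meets criterion Z2, meets criterion L1, has marker H2, carries flag Q2, is load-tested, is classified as K1, has attribute E, is certified, is tagged P, is shipped, carries flag Y, is in category T1, meets criterion S1, is heat-treated, has marker B1, has attribute U2, is in category X, is marked for recall, exceeds the weight limit, is classified as V2, has a calibration stamp, satisfies condition M1, has marker V1, passes visual inspection.
No rule has "it is in state B" as its conclusion, and it is not among the given facts.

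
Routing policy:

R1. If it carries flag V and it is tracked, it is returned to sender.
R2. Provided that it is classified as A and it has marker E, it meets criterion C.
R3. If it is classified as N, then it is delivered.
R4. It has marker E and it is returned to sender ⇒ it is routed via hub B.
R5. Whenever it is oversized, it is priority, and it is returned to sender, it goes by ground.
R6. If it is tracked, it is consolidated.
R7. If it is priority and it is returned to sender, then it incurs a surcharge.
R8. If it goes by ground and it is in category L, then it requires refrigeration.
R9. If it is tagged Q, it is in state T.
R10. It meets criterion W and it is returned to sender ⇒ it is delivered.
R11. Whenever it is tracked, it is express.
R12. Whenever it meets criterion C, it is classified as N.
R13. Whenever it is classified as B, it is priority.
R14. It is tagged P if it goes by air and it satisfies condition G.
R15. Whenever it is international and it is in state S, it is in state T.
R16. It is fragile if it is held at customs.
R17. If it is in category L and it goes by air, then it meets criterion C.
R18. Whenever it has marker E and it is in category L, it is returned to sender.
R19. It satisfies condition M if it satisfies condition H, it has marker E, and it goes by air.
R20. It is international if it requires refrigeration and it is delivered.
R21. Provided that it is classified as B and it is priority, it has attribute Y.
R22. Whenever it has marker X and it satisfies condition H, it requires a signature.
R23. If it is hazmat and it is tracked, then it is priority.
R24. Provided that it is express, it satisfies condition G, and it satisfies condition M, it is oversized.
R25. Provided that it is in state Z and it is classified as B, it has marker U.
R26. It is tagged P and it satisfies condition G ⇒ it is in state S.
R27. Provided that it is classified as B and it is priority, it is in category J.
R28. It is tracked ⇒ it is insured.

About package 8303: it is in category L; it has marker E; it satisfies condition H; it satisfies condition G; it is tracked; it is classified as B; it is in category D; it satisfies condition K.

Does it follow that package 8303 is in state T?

No

Forward chaining from the given facts derives: is consolidated, is express, is priority, is returned to sender, has attribute Y, is in category J, is insured, is routed via hub B, incurs a surcharge.
Rules concluding "it is in state T": R9 needs "it is tagged Q"; R15 needs "it is international" — none of these are established.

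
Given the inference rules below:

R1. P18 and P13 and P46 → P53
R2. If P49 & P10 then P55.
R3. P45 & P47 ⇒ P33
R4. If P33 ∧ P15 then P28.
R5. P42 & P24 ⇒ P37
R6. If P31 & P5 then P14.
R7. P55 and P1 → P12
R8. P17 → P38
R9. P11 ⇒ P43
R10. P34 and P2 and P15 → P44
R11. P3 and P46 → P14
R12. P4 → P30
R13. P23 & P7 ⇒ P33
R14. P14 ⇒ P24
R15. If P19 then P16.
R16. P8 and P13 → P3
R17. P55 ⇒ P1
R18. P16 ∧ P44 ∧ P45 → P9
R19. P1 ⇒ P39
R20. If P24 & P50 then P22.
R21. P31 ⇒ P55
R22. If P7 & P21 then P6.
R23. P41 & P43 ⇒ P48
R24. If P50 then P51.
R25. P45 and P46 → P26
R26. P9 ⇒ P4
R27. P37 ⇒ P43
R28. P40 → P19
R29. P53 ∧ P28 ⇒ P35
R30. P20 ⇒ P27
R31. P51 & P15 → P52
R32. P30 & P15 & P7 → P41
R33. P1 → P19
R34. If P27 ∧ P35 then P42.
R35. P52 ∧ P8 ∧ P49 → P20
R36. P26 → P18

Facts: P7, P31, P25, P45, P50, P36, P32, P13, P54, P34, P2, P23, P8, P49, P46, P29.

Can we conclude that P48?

Forward chaining from the given facts derives: P33, P3, P55, P51, P26, P18, P53, P14, P24, P1, P39, P22, P19, P12, P16.
The only rule concluding P48 is R23, which needs P41; that is never established.

No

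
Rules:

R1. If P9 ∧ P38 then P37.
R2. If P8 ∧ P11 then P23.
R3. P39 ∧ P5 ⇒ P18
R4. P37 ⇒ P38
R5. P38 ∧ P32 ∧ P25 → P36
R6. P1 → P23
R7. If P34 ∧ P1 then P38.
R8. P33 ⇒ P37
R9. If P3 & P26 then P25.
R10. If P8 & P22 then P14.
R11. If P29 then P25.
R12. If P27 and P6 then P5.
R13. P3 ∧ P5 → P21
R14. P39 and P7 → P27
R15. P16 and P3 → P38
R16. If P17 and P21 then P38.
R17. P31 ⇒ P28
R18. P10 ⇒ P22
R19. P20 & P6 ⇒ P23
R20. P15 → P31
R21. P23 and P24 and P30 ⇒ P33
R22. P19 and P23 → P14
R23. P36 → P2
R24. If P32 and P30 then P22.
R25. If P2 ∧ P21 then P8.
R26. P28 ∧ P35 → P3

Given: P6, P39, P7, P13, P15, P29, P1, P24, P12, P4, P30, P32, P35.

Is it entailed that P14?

P23  (by R6: P1)
P25  (by R11: P29)
P27  (by R14: P39, P7)
P31  (by R20: P15)
P33  (by R21: P23, P24, P30)
P22  (by R24: P32, P30)
P37  (by R8: P33)
P5  (by R12: P27, P6)
P28  (by R17: P31)
P3  (by R26: P28, P35)
P38  (by R4: P37)
P36  (by R5: P38, P32, P25)
P21  (by R13: P3, P5)
P2  (by R23: P36)
P8  (by R25: P2, P21)
P14  (by R10: P8, P22)

Yes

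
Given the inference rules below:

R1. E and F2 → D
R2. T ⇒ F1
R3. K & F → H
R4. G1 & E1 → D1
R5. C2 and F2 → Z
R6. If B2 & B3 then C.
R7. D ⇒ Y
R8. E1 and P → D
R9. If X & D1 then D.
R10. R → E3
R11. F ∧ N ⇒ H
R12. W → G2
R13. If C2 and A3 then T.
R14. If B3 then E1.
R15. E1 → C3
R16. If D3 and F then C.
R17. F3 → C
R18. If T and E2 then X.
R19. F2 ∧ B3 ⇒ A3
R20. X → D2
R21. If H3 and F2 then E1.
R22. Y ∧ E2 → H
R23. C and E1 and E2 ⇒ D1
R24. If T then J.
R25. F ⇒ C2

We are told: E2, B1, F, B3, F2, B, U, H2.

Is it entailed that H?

No

Forward chaining from the given facts derives: E1, C3, A3, C2, Z, T, X, D2, J, F1.
Rules concluding H: R3 needs K; R11 needs N; R22 needs Y — none of these are established.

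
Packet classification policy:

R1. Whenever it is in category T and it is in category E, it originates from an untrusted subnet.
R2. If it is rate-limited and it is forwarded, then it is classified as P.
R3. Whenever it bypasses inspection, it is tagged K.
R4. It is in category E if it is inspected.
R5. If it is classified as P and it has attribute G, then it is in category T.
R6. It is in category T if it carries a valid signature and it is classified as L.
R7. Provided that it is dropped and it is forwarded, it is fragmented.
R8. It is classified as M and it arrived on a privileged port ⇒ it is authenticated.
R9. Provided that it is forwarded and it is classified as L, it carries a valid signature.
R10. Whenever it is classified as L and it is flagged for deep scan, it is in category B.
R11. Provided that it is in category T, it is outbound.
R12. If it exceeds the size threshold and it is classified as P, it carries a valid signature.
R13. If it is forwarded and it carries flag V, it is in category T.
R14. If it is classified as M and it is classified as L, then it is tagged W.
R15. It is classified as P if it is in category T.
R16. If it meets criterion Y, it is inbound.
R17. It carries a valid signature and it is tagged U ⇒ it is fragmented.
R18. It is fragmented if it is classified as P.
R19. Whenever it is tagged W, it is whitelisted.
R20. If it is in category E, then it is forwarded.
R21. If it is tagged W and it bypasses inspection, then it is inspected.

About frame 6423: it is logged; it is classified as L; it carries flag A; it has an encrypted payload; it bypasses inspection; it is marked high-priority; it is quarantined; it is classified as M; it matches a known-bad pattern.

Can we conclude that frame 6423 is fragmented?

By R14 (it is classified as M, it is classified as L): it is tagged W.
By R21 (it is tagged W, it bypasses inspection): it is inspected.
By R4 (it is inspected): it is in category E.
By R20 (it is in category E): it is forwarded.
By R9 (it is forwarded, it is classified as L): it carries a valid signature.
By R6 (it carries a valid signature, it is classified as L): it is in category T.
By R15 (it is in category T): it is classified as P.
By R18 (it is classified as P): it is fragmented.

Yes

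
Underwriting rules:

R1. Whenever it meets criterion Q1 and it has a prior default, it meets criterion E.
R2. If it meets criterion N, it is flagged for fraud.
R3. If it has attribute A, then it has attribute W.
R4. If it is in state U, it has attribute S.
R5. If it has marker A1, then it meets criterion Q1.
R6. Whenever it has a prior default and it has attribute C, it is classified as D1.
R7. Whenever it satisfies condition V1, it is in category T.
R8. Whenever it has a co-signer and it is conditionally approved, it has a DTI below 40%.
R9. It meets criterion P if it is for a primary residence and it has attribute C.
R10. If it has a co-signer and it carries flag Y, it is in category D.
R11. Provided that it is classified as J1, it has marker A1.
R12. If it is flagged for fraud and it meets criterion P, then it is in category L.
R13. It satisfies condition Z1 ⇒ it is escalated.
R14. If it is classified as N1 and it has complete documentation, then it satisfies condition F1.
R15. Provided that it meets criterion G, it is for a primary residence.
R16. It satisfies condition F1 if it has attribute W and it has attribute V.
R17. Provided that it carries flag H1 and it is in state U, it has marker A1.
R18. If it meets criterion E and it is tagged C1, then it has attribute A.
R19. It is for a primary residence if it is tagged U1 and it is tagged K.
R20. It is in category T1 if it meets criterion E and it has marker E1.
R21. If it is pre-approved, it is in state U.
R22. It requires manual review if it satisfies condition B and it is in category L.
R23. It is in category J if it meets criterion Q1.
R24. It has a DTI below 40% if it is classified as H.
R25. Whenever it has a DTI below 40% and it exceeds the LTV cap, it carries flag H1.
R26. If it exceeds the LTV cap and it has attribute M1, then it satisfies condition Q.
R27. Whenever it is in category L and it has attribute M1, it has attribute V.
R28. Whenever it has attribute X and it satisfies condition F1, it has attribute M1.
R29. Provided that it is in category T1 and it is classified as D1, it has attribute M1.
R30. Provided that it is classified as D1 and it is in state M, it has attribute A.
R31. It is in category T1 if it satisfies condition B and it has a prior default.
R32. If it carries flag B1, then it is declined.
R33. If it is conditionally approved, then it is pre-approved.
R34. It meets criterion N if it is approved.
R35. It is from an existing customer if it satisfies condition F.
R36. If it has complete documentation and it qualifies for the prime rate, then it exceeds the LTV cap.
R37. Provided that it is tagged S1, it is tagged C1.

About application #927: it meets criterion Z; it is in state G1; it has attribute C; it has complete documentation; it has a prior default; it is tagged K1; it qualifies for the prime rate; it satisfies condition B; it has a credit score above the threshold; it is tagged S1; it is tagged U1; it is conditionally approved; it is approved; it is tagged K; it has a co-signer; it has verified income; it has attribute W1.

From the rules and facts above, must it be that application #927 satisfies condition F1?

By R6 (it has a prior default, it has attribute C): it is classified as D1.
By R8 (it has a co-signer, it is conditionally approved): it has a DTI below 40%.
By R19 (it is tagged U1, it is tagged K): it is for a primary residence.
By R31 (it satisfies condition B, it has a prior default): it is in category T1.
By R33 (it is conditionally approved): it is pre-approved.
By R34 (it is approved): it meets criterion N.
By R36 (it has complete documentation, it qualifies for the prime rate): it exceeds the LTV cap.
By R37 (it is tagged S1): it is tagged C1.
By R2 (it meets criterion N): it is flagged for fraud.
By R9 (it is for a primary residence, it has attribute C): it meets criterion P.
By R12 (it is flagged for fraud, it meets criterion P): it is in category L.
By R21 (it is pre-approved): it is in state U.
By R25 (it has a DTI below 40%, it exceeds the LTV cap): it carries flag H1.
By R29 (it is in category T1, it is classified as D1): it has attribute M1.
By R17 (it carries flag H1, it is in state U): it has marker A1.
By R27 (it is in category L, it has attribute M1): it has attribute V.
By R5 (it has marker A1): it meets criterion Q1.
By R1 (it meets criterion Q1, it has a prior default): it meets criterion E.
By R18 (it meets criterion E, it is tagged C1): it has attribute A.
By R3 (it has attribute A): it has attribute W.
By R16 (it has attribute W, it has attribute V): it satisfies condition F1.

Yes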